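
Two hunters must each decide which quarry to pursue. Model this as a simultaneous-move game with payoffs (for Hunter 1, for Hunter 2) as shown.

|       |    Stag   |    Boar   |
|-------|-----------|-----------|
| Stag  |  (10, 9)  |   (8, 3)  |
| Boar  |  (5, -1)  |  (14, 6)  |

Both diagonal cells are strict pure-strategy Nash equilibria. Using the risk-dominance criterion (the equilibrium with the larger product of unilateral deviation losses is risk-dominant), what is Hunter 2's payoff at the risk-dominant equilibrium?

6

At both Stag: Hunter 1 loses 10 − 5 = 5 by deviating; Hunter 2 loses 9 − 3 = 6. Product = 5·6 = 30.
At both Boar: Hunter 1 loses 14 − 8 = 6 by deviating; Hunter 2 loses 6 − (-1) = 7. Product = 6·7 = 42.
42 > 30, so both Boar is risk-dominant. Hunter 2's payoff there is 6.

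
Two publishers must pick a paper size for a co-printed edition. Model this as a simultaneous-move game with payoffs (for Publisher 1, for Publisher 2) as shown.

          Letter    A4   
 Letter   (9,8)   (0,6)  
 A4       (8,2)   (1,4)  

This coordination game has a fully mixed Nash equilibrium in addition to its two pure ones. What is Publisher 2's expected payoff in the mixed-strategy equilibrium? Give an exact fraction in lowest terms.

Publisher 1 mixes with probability p on Letter, chosen so Publisher 2 is indifferent: 8p + 2(1−p) = 6p + 4(1−p) gives p = 1/2.
Publisher 2's expected payoff is 8·1/2 + 2·1/2 = 5.

5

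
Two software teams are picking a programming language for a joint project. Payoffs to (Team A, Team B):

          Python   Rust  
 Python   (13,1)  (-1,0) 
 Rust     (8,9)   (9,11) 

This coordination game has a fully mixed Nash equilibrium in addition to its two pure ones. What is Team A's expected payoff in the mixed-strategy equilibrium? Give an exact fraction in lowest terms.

25/3

Team B mixes with probability q on Python, chosen so Team A is indifferent: 13q + (-1)(1−q) = 8q + 9(1−q) gives q = 2/3.
Team A's expected payoff (from either row, since indifferent) is 13·2/3 + (-1)·1/3 = 25/3.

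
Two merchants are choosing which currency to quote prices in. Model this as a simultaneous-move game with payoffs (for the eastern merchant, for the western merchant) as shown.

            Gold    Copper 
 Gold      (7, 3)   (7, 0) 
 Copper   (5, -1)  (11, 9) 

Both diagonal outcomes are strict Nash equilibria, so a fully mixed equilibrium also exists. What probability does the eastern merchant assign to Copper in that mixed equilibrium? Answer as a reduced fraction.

3/13

The eastern merchant's mix p on Gold must make the western merchant indifferent between Gold and Copper.
The western merchant's payoff from Gold: 3p + (-1)(1−p). From Copper: 0p + 9(1−p).
Set equal: 3p = 10(1−p) → p = 10/13.
Probability on Copper is 1 − 10/13 = 3/13.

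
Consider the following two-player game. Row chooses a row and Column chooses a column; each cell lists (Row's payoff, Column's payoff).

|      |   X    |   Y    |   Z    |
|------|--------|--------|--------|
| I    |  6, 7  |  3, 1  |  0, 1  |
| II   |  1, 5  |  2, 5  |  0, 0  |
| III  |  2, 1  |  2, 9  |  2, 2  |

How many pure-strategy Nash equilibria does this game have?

(I, X): Row gets 6 (best alternative 2); Column gets 7 (best alternative 1). Neither deviates — NE.
(II, Y) is not a NE: Row would switch to I (3 > 2).
No other cell survives both best-response checks, so there is 1 pure NE.

1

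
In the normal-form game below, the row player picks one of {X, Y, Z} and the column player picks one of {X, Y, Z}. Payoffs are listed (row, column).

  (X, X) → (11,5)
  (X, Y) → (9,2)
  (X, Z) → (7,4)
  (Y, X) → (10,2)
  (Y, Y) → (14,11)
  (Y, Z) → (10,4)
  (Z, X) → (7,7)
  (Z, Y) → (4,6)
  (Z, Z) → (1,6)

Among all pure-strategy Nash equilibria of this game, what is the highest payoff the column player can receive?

11

Both X is a pure NE (the row player: 11 ≥ 10; the column player: 5 ≥ 4). The column player gets 5.
Both Y is a pure NE (the row player: 14 ≥ 9; the column player: 11 ≥ 4). The column player gets 11.
Every other cell has a profitable deviation for at least one player. Highest of {5, 11} is 11.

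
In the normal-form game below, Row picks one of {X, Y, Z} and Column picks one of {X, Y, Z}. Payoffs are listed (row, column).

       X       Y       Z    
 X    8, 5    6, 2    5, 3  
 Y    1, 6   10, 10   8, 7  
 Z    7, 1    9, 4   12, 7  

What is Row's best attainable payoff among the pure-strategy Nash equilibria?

Both X is a pure NE (Row: 8 ≥ 7; Column: 5 ≥ 3). Row gets 8.
Both Y is a pure NE (Row: 10 ≥ 9; Column: 10 ≥ 7). Row gets 10.
Both Z is a pure NE (Row: 12 ≥ 8; Column: 7 ≥ 4). Row gets 12.
Every other cell has a profitable deviation for at least one player. Highest of {8, 10, 12} is 12.

12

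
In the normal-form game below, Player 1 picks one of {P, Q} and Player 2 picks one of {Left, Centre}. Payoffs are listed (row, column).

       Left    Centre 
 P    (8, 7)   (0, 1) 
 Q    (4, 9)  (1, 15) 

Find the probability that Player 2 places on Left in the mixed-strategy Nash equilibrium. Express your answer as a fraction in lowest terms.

Player 2's mix q on Left must make Player 1 indifferent between P and Q.
Player 1's payoff from P: 8q + 0(1−q). From Q: 4q + 1(1−q).
Set equal: 4q = 1(1−q) → q = 1/5.

1/5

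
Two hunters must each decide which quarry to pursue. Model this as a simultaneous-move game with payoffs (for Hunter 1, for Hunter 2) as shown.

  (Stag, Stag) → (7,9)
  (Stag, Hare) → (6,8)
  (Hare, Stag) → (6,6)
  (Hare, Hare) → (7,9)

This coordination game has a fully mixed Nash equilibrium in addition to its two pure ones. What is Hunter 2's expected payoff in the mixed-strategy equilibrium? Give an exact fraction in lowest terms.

Hunter 1 mixes with probability p on Stag, chosen so Hunter 2 is indifferent: 9p + 6(1−p) = 8p + 9(1−p) gives p = 3/4.
Hunter 2's expected payoff is 9·3/4 + 6·1/4 = 33/4.

33/4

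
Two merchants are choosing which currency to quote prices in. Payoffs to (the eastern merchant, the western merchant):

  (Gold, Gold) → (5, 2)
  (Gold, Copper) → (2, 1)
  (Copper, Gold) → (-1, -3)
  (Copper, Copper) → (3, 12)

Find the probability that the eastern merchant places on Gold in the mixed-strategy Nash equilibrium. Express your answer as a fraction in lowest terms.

The eastern merchant's mix p on Gold must make the western merchant indifferent between Gold and Copper.
The western merchant's payoff from Gold: 2p + (-3)(1−p). From Copper: 1p + 12(1−p).
Set equal: 1p = 15(1−p) → p = 15/16.

15/16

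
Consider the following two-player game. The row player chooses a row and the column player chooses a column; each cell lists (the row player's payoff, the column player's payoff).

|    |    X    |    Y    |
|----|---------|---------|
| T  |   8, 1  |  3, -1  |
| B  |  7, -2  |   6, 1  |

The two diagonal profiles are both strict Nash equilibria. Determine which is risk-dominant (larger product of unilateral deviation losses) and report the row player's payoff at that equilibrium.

6

At (T, X): the row player loses 8 − 7 = 1 by deviating; the column player loses 1 − (-1) = 2. Product = 1·2 = 2.
At (B, Y): the row player loses 6 − 3 = 3 by deviating; the column player loses 1 − (-2) = 3. Product = 3·3 = 9.
9 > 2, so (B, Y) is risk-dominant. The row player's payoff there is 6.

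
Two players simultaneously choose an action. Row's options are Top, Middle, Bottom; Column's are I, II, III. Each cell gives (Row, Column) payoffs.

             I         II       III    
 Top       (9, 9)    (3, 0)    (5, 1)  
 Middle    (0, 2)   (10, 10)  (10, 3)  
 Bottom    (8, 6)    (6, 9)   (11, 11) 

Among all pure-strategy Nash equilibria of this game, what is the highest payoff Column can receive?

(Top, I) is a pure NE (Row: 9 ≥ 8; Column: 9 ≥ 1). Column gets 9.
(Middle, II) is a pure NE (Row: 10 ≥ 6; Column: 10 ≥ 3). Column gets 10.
(Bottom, III) is a pure NE (Row: 11 ≥ 10; Column: 11 ≥ 9). Column gets 11.
Every other cell has a profitable deviation for at least one player. Highest of {9, 10, 11} is 11.

11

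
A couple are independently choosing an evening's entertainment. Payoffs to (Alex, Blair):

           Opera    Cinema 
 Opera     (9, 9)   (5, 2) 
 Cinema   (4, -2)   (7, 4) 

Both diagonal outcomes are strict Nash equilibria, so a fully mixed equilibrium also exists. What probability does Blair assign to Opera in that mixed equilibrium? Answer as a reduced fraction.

2/7

Blair's mix q on Opera must make Alex indifferent between Opera and Cinema.
Alex's payoff from Opera: 9q + 5(1−q). From Cinema: 4q + 7(1−q).
Set equal: 5q = 2(1−q) → q = 2/7.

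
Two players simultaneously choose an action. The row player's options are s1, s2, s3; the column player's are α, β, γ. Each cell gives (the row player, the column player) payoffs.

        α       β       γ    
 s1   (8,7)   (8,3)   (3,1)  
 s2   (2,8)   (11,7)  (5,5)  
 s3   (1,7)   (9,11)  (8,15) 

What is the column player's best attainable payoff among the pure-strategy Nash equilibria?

15

(s1, α) is a pure NE (the row player: 8 ≥ 2; the column player: 7 ≥ 3). The column player gets 7.
(s3, γ) is a pure NE (the row player: 8 ≥ 5; the column player: 15 ≥ 11). The column player gets 15.
Every other cell has a profitable deviation for at least one player. Highest of {7, 15} is 15.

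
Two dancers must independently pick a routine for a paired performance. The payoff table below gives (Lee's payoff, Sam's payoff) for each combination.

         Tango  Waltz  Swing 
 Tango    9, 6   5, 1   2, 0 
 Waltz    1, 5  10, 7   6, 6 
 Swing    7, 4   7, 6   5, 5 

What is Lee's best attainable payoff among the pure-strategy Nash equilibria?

Both Tango is a pure NE (Lee: 9 ≥ 7; Sam: 6 ≥ 1). Lee gets 9.
Both Waltz is a pure NE (Lee: 10 ≥ 7; Sam: 7 ≥ 6). Lee gets 10.
Every other cell has a profitable deviation for at least one player. Highest of {9, 10} is 10.

10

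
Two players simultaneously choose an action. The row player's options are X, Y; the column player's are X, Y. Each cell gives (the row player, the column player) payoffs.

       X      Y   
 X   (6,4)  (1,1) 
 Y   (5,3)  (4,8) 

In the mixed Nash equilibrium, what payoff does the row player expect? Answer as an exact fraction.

19/4

The column player mixes with probability q on X, chosen so the row player is indifferent: 6q + 1(1−q) = 5q + 4(1−q) gives q = 3/4.
The row player's expected payoff (from either row, since indifferent) is 6·3/4 + 1·1/4 = 19/4.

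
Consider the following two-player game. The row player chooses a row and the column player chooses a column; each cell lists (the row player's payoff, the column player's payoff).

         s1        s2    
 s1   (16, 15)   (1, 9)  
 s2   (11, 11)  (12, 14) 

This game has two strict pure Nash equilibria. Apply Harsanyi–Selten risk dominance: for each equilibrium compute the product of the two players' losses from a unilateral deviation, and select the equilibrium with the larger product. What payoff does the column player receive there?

At both s1: the row player loses 16 − 11 = 5 by deviating; the column player loses 15 − 9 = 6. Product = 5·6 = 30.
At both s2: the row player loses 12 − 1 = 11 by deviating; the column player loses 14 − 11 = 3. Product = 11·3 = 33.
33 > 30, so both s2 is risk-dominant. The column player's payoff there is 14.

14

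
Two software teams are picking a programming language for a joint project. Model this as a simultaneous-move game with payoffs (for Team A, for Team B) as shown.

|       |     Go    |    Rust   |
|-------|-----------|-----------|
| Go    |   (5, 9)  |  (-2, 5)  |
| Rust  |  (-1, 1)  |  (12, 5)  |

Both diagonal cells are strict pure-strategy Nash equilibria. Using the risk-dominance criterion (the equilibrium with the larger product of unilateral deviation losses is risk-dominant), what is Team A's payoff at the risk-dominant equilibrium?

At both Go: Team A loses 5 − (-1) = 6 by deviating; Team B loses 9 − 5 = 4. Product = 6·4 = 24.
At both Rust: Team A loses 12 − (-2) = 14 by deviating; Team B loses 5 − 1 = 4. Product = 14·4 = 56.
56 > 24, so both Rust is risk-dominant. Team A's payoff there is 12.

12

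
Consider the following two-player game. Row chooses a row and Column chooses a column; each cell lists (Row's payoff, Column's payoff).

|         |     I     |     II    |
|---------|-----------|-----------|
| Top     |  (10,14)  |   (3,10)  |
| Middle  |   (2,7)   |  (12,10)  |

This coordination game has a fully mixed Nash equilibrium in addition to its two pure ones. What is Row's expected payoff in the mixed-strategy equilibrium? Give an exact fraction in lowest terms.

114/17

Column mixes with probability q on I, chosen so Row is indifferent: 10q + 3(1−q) = 2q + 12(1−q) gives q = 9/17.
Row's expected payoff (from either row, since indifferent) is 10·9/17 + 3·8/17 = 114/17.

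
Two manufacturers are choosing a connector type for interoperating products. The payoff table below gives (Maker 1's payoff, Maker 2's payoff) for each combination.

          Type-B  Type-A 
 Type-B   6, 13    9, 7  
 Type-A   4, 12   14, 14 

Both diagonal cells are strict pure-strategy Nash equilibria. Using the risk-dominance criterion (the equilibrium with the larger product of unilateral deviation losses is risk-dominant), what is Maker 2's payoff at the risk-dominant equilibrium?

13

At both Type-B: Maker 1 loses 6 − 4 = 2 by deviating; Maker 2 loses 13 − 7 = 6. Product = 2·6 = 12.
At both Type-A: Maker 1 loses 14 − 9 = 5 by deviating; Maker 2 loses 14 − 12 = 2. Product = 5·2 = 10.
12 > 10, so both Type-B is risk-dominant. Maker 2's payoff there is 13.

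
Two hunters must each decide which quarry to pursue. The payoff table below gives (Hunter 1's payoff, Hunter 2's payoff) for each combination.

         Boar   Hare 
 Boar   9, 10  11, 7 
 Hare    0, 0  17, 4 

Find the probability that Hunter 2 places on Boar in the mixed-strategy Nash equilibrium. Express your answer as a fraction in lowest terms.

2/5

Hunter 2's mix q on Boar must make Hunter 1 indifferent between Boar and Hare.
Hunter 1's payoff from Boar: 9q + 11(1−q). From Hare: 0q + 17(1−q).
Set equal: 9q = 6(1−q) → q = 6/15 = 2/5.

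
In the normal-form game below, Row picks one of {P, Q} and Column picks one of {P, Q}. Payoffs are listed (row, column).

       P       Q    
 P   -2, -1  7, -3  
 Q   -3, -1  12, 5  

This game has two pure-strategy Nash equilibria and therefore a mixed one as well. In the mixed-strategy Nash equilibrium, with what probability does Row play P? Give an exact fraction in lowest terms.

Row's mix p on P must make Column indifferent between P and Q.
Column's payoff from P: (-1)p + (-1)(1−p). From Q: (-3)p + 5(1−p).
Set equal: 2p = 6(1−p) → p = 6/8 = 3/4.

3/4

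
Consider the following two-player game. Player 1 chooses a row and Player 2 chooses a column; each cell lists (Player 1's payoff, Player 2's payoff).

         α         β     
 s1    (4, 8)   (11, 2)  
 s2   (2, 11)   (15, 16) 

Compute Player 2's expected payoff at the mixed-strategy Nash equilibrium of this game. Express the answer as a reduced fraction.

Player 1 mixes with probability p on s1, chosen so Player 2 is indifferent: 8p + 11(1−p) = 2p + 16(1−p) gives p = 5/11.
Player 2's expected payoff is 8·5/11 + 11·6/11 = 106/11.

106/11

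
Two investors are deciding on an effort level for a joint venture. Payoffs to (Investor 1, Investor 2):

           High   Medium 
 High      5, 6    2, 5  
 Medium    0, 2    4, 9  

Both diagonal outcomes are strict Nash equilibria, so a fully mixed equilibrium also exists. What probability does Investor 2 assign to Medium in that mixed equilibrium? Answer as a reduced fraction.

Investor 2's mix q on High must make Investor 1 indifferent between High and Medium.
Investor 1's payoff from High: 5q + 2(1−q). From Medium: 0q + 4(1−q).
Set equal: 5q = 2(1−q) → q = 2/7.
Probability on Medium is 1 − 2/7 = 5/7.

5/7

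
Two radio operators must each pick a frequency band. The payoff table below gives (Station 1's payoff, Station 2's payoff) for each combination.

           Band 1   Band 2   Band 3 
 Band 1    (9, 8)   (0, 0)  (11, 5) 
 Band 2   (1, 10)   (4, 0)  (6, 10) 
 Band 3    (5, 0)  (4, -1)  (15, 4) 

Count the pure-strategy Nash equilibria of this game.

Both Band 1: Station 1 gets 9 (best alternative 5); Station 2 gets 8 (best alternative 5). Neither deviates — NE.
Both Band 3: Station 1 gets 15 (best alternative 11); Station 2 gets 4 (best alternative 0). Neither deviates — NE.
Both Band 2 is not a NE: Station 2 would switch to Band 1 (10 > 0).
No other cell survives both best-response checks, so there are 2 pure NE.

2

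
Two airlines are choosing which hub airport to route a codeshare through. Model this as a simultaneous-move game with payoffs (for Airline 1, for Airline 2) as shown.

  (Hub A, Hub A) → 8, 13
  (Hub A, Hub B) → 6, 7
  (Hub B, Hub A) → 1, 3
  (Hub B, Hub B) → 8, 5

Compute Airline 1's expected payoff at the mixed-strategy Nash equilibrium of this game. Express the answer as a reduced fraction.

58/9

Airline 2 mixes with probability q on Hub A, chosen so Airline 1 is indifferent: 8q + 6(1−q) = 1q + 8(1−q) gives q = 2/9.
Airline 1's expected payoff (from either row, since indifferent) is 8·2/9 + 6·7/9 = 58/9.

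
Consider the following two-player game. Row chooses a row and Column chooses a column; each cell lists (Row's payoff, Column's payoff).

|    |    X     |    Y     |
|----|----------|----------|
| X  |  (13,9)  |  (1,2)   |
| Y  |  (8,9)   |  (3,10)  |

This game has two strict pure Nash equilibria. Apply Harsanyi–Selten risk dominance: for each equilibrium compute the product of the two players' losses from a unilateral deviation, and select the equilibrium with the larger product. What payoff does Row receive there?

13

At both X: Row loses 13 − 8 = 5 by deviating; Column loses 9 − 2 = 7. Product = 5·7 = 35.
At both Y: Row loses 3 − 1 = 2 by deviating; Column loses 10 − 9 = 1. Product = 2·1 = 2.
35 > 2, so both X is risk-dominant. Row's payoff there is 13.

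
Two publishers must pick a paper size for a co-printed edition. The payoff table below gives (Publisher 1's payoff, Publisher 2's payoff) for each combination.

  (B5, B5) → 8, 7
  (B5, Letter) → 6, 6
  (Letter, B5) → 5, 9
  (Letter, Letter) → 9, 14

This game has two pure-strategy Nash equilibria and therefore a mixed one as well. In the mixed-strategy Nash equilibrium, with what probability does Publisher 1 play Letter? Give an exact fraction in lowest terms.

Publisher 1's mix p on B5 must make Publisher 2 indifferent between B5 and Letter.
Publisher 2's payoff from B5: 7p + 9(1−p). From Letter: 6p + 14(1−p).
Set equal: 1p = 5(1−p) → p = 5/6.
Probability on Letter is 1 − 5/6 = 1/6.

1/6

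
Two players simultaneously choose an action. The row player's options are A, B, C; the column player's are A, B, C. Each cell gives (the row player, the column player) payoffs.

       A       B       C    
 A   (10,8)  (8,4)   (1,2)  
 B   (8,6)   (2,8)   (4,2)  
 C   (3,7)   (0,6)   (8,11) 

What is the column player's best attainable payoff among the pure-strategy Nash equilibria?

Both A is a pure NE (the row player: 10 ≥ 8; the column player: 8 ≥ 4). The column player gets 8.
Both C is a pure NE (the row player: 8 ≥ 4; the column player: 11 ≥ 7). The column player gets 11.
Every other cell has a profitable deviation for at least one player. Highest of {8, 11} is 11.

11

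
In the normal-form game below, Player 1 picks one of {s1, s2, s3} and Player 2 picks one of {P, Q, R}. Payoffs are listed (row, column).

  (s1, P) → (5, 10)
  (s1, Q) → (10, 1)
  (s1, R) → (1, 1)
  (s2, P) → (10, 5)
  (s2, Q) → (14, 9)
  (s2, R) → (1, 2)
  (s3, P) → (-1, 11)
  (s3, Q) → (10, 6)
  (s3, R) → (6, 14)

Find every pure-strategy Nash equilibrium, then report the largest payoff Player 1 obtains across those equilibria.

14

(s2, Q) is a pure NE (Player 1: 14 ≥ 10; Player 2: 9 ≥ 5). Player 1 gets 14.
(s3, R) is a pure NE (Player 1: 6 ≥ 1; Player 2: 14 ≥ 11). Player 1 gets 6.
Every other cell has a profitable deviation for at least one player. Highest of {14, 6} is 14.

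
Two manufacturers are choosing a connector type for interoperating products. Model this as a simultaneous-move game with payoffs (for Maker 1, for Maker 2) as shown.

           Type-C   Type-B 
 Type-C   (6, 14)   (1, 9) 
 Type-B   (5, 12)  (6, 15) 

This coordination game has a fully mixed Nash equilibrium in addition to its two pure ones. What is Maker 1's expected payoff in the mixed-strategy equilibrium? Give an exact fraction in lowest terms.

31/6

Maker 2 mixes with probability q on Type-C, chosen so Maker 1 is indifferent: 6q + 1(1−q) = 5q + 6(1−q) gives q = 5/6.
Maker 1's expected payoff (from either row, since indifferent) is 6·5/6 + 1·1/6 = 31/6.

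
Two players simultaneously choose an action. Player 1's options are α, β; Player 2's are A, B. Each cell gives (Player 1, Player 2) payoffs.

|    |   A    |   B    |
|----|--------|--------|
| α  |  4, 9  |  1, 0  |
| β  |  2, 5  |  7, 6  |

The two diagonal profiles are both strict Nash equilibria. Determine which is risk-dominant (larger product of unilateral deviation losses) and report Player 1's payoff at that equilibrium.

4

At (α, A): Player 1 loses 4 − 2 = 2 by deviating; Player 2 loses 9 − 0 = 9. Product = 2·9 = 18.
At (β, B): Player 1 loses 7 − 1 = 6 by deviating; Player 2 loses 6 − 5 = 1. Product = 6·1 = 6.
18 > 6, so (α, A) is risk-dominant. Player 1's payoff there is 4.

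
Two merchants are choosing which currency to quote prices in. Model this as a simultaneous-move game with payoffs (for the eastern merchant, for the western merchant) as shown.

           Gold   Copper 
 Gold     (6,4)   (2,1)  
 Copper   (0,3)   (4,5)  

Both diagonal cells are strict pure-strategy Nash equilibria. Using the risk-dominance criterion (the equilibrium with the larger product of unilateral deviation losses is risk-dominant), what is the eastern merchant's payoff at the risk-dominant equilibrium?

At both Gold: the eastern merchant loses 6 − 0 = 6 by deviating; the western merchant loses 4 − 1 = 3. Product = 6·3 = 18.
At both Copper: the eastern merchant loses 4 − 2 = 2 by deviating; the western merchant loses 5 − 3 = 2. Product = 2·2 = 4.
18 > 4, so both Gold is risk-dominant. The eastern merchant's payoff there is 6.

6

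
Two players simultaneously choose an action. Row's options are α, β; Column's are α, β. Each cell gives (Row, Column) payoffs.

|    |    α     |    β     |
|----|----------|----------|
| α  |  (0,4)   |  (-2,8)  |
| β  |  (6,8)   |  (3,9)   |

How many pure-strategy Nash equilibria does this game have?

1

Both β: Row gets 3 (best alternative -2); Column gets 9 (best alternative 8). Neither deviates — NE.
Both α is not a NE: Row would switch to β (6 > 0).
No other cell survives both best-response checks, so there is 1 pure NE.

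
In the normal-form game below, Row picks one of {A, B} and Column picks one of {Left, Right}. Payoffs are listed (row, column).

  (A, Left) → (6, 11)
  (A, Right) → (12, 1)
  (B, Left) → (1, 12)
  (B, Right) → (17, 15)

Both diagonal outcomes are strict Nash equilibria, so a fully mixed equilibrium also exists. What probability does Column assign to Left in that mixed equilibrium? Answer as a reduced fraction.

Column's mix q on Left must make Row indifferent between A and B.
Row's payoff from A: 6q + 12(1−q). From B: 1q + 17(1−q).
Set equal: 5q = 5(1−q) → q = 5/10 = 1/2.

1/2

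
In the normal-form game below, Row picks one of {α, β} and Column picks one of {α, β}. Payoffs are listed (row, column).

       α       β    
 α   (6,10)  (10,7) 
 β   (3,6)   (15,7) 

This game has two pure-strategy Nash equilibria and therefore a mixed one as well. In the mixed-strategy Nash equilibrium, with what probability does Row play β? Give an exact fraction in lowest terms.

3/4

Row's mix p on α must make Column indifferent between α and β.
Column's payoff from α: 10p + 6(1−p). From β: 7p + 7(1−p).
Set equal: 3p = 1(1−p) → p = 1/4.
Probability on β is 1 − 1/4 = 3/4.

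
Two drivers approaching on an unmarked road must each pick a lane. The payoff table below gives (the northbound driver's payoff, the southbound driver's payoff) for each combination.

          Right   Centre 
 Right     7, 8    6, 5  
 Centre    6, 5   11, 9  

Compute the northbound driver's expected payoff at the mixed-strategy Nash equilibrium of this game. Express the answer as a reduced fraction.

The southbound driver mixes with probability q on Right, chosen so the northbound driver is indifferent: 7q + 6(1−q) = 6q + 11(1−q) gives q = 5/6.
The northbound driver's expected payoff (from either row, since indifferent) is 7·5/6 + 6·1/6 = 41/6.

41/6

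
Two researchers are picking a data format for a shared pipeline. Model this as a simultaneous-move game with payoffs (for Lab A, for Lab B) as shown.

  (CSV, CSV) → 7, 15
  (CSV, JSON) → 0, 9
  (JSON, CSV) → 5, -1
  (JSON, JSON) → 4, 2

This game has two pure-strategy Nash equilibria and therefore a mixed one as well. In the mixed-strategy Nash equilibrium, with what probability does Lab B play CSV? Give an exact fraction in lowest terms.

Lab B's mix q on CSV must make Lab A indifferent between CSV and JSON.
Lab A's payoff from CSV: 7q + 0(1−q). From JSON: 5q + 4(1−q).
Set equal: 2q = 4(1−q) → q = 4/6 = 2/3.

2/3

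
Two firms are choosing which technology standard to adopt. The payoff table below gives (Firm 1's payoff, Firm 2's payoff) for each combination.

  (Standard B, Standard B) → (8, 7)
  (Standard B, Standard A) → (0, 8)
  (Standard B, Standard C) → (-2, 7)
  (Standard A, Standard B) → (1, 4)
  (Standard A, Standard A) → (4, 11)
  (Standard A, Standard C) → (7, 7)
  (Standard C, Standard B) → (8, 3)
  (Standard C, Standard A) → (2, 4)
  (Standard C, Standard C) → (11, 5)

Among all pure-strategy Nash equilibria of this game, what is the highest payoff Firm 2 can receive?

11

Both Standard A is a pure NE (Firm 1: 4 ≥ 2; Firm 2: 11 ≥ 7). Firm 2 gets 11.
Both Standard C is a pure NE (Firm 1: 11 ≥ 7; Firm 2: 5 ≥ 4). Firm 2 gets 5.
Every other cell has a profitable deviation for at least one player. Highest of {11, 5} is 11.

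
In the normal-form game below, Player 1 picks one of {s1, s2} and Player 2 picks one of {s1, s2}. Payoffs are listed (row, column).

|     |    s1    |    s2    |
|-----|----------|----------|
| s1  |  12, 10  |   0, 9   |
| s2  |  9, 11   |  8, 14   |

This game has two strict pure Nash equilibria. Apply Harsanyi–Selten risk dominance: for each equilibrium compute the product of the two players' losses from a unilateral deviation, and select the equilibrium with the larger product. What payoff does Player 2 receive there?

14

At both s1: Player 1 loses 12 − 9 = 3 by deviating; Player 2 loses 10 − 9 = 1. Product = 3·1 = 3.
At both s2: Player 1 loses 8 − 0 = 8 by deviating; Player 2 loses 14 − 11 = 3. Product = 8·3 = 24.
24 > 3, so both s2 is risk-dominant. Player 2's payoff there is 14.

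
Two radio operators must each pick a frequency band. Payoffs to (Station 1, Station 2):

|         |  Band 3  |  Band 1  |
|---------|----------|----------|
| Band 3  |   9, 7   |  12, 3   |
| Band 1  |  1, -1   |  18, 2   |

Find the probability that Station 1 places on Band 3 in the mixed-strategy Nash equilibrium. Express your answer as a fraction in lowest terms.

Station 1's mix p on Band 3 must make Station 2 indifferent between Band 3 and Band 1.
Station 2's payoff from Band 3: 7p + (-1)(1−p). From Band 1: 3p + 2(1−p).
Set equal: 4p = 3(1−p) → p = 3/7.

3/7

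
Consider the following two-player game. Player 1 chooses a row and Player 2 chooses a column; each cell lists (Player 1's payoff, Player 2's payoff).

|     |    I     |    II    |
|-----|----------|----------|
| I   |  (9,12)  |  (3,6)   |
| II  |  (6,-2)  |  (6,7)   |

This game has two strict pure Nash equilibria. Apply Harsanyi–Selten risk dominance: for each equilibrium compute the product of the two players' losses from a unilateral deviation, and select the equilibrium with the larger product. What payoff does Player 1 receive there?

At both I: Player 1 loses 9 − 6 = 3 by deviating; Player 2 loses 12 − 6 = 6. Product = 3·6 = 18.
At both II: Player 1 loses 6 − 3 = 3 by deviating; Player 2 loses 7 − (-2) = 9. Product = 3·9 = 27.
27 > 18, so both II is risk-dominant. Player 1's payoff there is 6.

6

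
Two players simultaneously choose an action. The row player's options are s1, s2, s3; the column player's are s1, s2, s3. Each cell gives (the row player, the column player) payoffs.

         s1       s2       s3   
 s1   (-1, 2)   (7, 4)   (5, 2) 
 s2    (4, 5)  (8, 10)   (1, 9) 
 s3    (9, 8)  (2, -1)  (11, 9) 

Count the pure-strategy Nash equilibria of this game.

Both s2: the row player gets 8 (best alternative 7); the column player gets 10 (best alternative 9). Neither deviates — NE.
Both s3: the row player gets 11 (best alternative 5); the column player gets 9 (best alternative 8). Neither deviates — NE.
Both s1 is not a NE: the row player would switch to s3 (9 > -1).
No other cell survives both best-response checks, so there are 2 pure NE.

2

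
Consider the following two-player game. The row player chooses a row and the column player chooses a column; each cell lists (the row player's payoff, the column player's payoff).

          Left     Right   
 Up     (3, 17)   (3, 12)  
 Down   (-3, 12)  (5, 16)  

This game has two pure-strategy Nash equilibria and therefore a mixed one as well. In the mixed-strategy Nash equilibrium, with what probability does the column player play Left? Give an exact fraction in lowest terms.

1/4

The column player's mix q on Left must make the row player indifferent between Up and Down.
The row player's payoff from Up: 3q + 3(1−q). From Down: (-3)q + 5(1−q).
Set equal: 6q = 2(1−q) → q = 2/8 = 1/4.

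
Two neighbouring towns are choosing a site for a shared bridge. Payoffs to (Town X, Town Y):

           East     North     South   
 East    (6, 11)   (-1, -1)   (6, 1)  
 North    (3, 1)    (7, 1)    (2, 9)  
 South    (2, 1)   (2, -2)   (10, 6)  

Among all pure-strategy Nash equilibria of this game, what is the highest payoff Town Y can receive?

11

Both East is a pure NE (Town X: 6 ≥ 3; Town Y: 11 ≥ 1). Town Y gets 11.
Both South is a pure NE (Town X: 10 ≥ 6; Town Y: 6 ≥ 1). Town Y gets 6.
Every other cell has a profitable deviation for at least one player. Highest of {11, 6} is 11.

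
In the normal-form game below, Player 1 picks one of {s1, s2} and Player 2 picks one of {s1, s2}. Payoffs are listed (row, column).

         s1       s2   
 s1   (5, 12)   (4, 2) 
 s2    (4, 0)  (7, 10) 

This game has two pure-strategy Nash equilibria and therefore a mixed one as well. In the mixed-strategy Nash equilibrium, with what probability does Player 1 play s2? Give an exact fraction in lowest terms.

1/2

Player 1's mix p on s1 must make Player 2 indifferent between s1 and s2.
Player 2's payoff from s1: 12p + 0(1−p). From s2: 2p + 10(1−p).
Set equal: 10p = 10(1−p) → p = 10/20 = 1/2.
Probability on s2 is 1 − 1/2 = 1/2.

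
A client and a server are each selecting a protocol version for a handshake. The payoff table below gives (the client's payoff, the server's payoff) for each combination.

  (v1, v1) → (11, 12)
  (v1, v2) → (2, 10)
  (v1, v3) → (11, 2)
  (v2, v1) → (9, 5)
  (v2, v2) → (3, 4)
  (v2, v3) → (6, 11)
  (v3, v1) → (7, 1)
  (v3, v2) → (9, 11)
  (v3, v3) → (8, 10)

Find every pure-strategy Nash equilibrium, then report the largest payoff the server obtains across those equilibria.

Both v1 is a pure NE (the client: 11 ≥ 9; the server: 12 ≥ 10). The server gets 12.
(v3, v2) is a pure NE (the client: 9 ≥ 3; the server: 11 ≥ 10). The server gets 11.
Every other cell has a profitable deviation for at least one player. Highest of {12, 11} is 12.

12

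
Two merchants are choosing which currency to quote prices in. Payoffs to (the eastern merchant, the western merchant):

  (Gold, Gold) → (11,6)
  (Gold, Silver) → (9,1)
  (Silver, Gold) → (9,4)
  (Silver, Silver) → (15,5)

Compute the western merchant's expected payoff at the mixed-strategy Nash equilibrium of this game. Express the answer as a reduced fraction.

13/3

The eastern merchant mixes with probability p on Gold, chosen so the western merchant is indifferent: 6p + 4(1−p) = 1p + 5(1−p) gives p = 1/6.
The western merchant's expected payoff is 6·1/6 + 4·5/6 = 13/3.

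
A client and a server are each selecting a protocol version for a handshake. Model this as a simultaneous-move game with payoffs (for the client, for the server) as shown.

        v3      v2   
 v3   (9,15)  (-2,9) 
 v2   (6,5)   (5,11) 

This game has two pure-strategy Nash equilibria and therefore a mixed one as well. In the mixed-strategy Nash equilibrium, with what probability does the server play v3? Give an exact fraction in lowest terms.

7/10

The server's mix q on v3 must make the client indifferent between v3 and v2.
The client's payoff from v3: 9q + (-2)(1−q). From v2: 6q + 5(1−q).
Set equal: 3q = 7(1−q) → q = 7/10.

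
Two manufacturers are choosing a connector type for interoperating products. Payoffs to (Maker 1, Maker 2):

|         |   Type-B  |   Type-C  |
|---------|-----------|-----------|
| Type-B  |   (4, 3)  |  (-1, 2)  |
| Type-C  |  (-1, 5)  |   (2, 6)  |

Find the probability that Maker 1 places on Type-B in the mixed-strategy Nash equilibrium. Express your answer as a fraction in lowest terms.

Maker 1's mix p on Type-B must make Maker 2 indifferent between Type-B and Type-C.
Maker 2's payoff from Type-B: 3p + 5(1−p). From Type-C: 2p + 6(1−p).
Set equal: 1p = 1(1−p) → p = 1/2.

1/2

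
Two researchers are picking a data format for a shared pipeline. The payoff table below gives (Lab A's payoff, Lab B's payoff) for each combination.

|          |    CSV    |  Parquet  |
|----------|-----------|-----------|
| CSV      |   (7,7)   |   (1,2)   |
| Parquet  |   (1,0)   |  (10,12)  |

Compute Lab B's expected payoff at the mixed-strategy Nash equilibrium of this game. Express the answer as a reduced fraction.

Lab A mixes with probability p on CSV, chosen so Lab B is indifferent: 7p + 0(1−p) = 2p + 12(1−p) gives p = 12/17.
Lab B's expected payoff is 7·12/17 + 0·5/17 = 84/17.

84/17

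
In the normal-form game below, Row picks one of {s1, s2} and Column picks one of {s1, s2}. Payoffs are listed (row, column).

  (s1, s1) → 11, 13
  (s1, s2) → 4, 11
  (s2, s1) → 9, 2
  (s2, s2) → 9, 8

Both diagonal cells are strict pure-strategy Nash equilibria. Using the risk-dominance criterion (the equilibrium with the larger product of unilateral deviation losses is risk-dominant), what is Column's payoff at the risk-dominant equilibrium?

8

At both s1: Row loses 11 − 9 = 2 by deviating; Column loses 13 − 11 = 2. Product = 2·2 = 4.
At both s2: Row loses 9 − 4 = 5 by deviating; Column loses 8 − 2 = 6. Product = 5·6 = 30.
30 > 4, so both s2 is risk-dominant. Column's payoff there is 8.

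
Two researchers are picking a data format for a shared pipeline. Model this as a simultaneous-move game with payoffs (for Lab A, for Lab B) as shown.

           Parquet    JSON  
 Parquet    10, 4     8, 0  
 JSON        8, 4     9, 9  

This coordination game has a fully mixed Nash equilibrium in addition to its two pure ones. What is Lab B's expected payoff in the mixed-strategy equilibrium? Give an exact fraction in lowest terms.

4

Lab A mixes with probability p on Parquet, chosen so Lab B is indifferent: 4p + 4(1−p) = 0p + 9(1−p) gives p = 5/9.
Lab B's expected payoff is 4·5/9 + 4·4/9 = 4.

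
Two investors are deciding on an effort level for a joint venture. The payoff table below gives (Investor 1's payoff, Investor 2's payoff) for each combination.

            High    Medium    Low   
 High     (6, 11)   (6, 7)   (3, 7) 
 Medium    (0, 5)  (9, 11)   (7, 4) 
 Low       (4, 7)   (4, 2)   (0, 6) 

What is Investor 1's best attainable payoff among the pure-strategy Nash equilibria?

Both High is a pure NE (Investor 1: 6 ≥ 4; Investor 2: 11 ≥ 7). Investor 1 gets 6.
Both Medium is a pure NE (Investor 1: 9 ≥ 6; Investor 2: 11 ≥ 5). Investor 1 gets 9.
Every other cell has a profitable deviation for at least one player. Highest of {6, 9} is 9.

9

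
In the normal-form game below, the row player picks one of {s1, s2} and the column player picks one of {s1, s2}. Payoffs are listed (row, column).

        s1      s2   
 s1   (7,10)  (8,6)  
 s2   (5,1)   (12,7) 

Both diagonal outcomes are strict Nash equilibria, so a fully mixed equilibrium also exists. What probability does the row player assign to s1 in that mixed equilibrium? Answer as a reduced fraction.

The row player's mix p on s1 must make the column player indifferent between s1 and s2.
The column player's payoff from s1: 10p + 1(1−p). From s2: 6p + 7(1−p).
Set equal: 4p = 6(1−p) → p = 6/10 = 3/5.

3/5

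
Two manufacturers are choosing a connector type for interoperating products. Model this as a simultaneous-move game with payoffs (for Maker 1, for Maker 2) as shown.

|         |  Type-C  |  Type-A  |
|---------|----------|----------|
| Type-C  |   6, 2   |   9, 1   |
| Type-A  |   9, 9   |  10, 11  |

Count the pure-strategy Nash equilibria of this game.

Both Type-A: Maker 1 gets 10 (best alternative 9); Maker 2 gets 11 (best alternative 9). Neither deviates — NE.
Both Type-C is not a NE: Maker 1 would switch to Type-A (9 > 6).
No other cell survives both best-response checks, so there is 1 pure NE.

1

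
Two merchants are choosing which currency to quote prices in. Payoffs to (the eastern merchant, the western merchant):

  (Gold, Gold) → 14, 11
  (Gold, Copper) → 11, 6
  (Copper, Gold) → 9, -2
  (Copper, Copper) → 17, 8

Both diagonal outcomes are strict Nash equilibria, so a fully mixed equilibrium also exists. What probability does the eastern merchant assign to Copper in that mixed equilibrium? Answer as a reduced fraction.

The eastern merchant's mix p on Gold must make the western merchant indifferent between Gold and Copper.
The western merchant's payoff from Gold: 11p + (-2)(1−p). From Copper: 6p + 8(1−p).
Set equal: 5p = 10(1−p) → p = 10/15 = 2/3.
Probability on Copper is 1 − 2/3 = 1/3.

1/3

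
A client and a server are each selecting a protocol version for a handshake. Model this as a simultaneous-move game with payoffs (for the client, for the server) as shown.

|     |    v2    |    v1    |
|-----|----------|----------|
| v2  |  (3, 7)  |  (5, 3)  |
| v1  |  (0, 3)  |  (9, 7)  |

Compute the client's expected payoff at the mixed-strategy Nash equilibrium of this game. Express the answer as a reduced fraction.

The server mixes with probability q on v2, chosen so the client is indifferent: 3q + 5(1−q) = 0q + 9(1−q) gives q = 4/7.
The client's expected payoff (from either row, since indifferent) is 3·4/7 + 5·3/7 = 27/7.

27/7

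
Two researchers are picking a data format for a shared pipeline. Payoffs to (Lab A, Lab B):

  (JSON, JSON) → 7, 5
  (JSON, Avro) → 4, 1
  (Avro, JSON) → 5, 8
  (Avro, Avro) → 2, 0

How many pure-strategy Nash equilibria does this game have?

1

Both JSON: Lab A gets 7 (best alternative 5); Lab B gets 5 (best alternative 1). Neither deviates — NE.
Both Avro is not a NE: Lab A would switch to JSON (4 > 2).
No other cell survives both best-response checks, so there is 1 pure NE.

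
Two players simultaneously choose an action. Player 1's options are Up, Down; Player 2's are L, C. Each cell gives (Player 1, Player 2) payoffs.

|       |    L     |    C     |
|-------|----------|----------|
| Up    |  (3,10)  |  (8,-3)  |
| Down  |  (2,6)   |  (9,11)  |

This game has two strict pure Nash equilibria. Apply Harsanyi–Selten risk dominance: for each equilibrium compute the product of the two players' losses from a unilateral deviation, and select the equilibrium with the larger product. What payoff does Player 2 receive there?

10

At (Up, L): Player 1 loses 3 − 2 = 1 by deviating; Player 2 loses 10 − (-3) = 13. Product = 1·13 = 13.
At (Down, C): Player 1 loses 9 − 8 = 1 by deviating; Player 2 loses 11 − 6 = 5. Product = 1·5 = 5.
13 > 5, so (Up, L) is risk-dominant. Player 2's payoff there is 10.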